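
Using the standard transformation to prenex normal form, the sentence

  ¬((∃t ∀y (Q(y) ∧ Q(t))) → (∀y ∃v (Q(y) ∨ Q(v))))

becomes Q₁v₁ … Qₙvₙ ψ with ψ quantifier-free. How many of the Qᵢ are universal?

First replace A → B with ¬A ∨ B.
  ¬(¬(∃t ∀y (Q(y) ∧ Q(t))) ∨ (∀y ∃v (Q(y) ∨ Q(v))))
Move each ¬ inward, flipping quantifiers it crosses:
  (∃t ∀y (Q(y) ∧ Q(t))) ∧ (∃y ∀v (¬Q(y) ∧ ¬Q(v)))
Rename bound variables to avoid capture: y↦y1.
  (∃t ∀y (Q(y) ∧ Q(t))) ∧ (∃y1 ∀v (¬Q(y1) ∧ ¬Q(v)))
Finally move all quantifiers to the prefix:
  ∃t ∀y ∃y1 ∀v (Q(y) ∧ Q(t) ∧ ¬Q(y1) ∧ ¬Q(v))
The prefix is ∃t ∀y ∃y1 ∀v: 2 universal, 2 existential.

2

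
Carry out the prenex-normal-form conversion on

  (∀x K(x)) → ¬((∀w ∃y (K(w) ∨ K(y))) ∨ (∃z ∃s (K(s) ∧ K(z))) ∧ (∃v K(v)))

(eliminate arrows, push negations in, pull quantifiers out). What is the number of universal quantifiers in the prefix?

4

Eliminate → and ↔ using ¬ and ∨.
  ¬(∀x K(x)) ∨ ¬((∀w ∃y (K(w) ∨ K(y))) ∨ (∃z ∃s (K(s) ∧ K(z))) ∧ (∃v K(v)))
Push ¬ through the quantifiers and connectives to reach negation normal form:
  (∃x ¬K(x)) ∨ (∃w ∀y (¬K(w) ∧ ¬K(y))) ∧ ((∀z ∀s (¬K(s) ∨ ¬K(z))) ∨ (∀v ¬K(v)))
All bound variables are already distinct, so no renaming is needed.
Extract every quantifier outward, since the variables are now distinct and don't occur free across branches:
  ∃x ∃w ∀y ∀z ∀s ∀v (¬K(x) ∨ ¬K(w) ∧ ¬K(y) ∧ (¬K(s) ∨ ¬K(z) ∨ ¬K(v)))
The prefix is ∃x ∃w ∀y ∀z ∀s ∀v: 4 universal, 2 existential.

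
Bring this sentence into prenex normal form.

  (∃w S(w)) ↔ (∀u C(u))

Eliminate → and ↔ using ¬ and ∨; A ↔ B as (¬A ∨ B) ∧ (¬B ∨ A).
  (¬(∃w S(w)) ∨ (∀u C(u))) ∧ (¬(∀u C(u)) ∨ (∃w S(w)))
Move each ¬ inward, flipping quantifiers it crosses:
  ((∀w ¬S(w)) ∨ (∀u C(u))) ∧ ((∃u ¬C(u)) ∨ (∃w S(w)))
Rename bound variables to avoid capture: u↦x, w↦t.
  ((∀w ¬S(w)) ∨ (∀u C(u))) ∧ ((∃x ¬C(x)) ∨ (∃t S(t)))
Finally move all quantifiers to the prefix:
  ∀w ∀u ∃x ∃t ((¬S(w) ∨ C(u)) ∧ (¬C(x) ∨ S(t)))

∀w ∀u ∃x ∃t ((¬S(w) ∨ C(u)) ∧ (¬C(x) ∨ S(t)))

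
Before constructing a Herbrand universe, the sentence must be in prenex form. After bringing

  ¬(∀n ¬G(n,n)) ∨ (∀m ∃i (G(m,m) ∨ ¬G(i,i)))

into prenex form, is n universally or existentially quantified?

existential

Push ¬ through the quantifiers and connectives to reach negation normal form:
  (∃n G(n,n)) ∨ (∀m ∃i (G(m,m) ∨ ¬G(i,i)))
All bound variables are already distinct, so no renaming is needed.
Finally move all quantifiers to the prefix:
  ∃n ∀m ∃i (G(n,n) ∨ G(m,m) ∨ ¬G(i,i))
The quantifier ∀n sits under an odd number of negations, so it flips to ∃n.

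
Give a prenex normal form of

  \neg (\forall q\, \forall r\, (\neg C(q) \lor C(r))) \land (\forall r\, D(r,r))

Push ¬ through the quantifiers and connectives to reach negation normal form:
  (\exists q\, \exists r\, (C(q) \land \neg C(r))) \land (\forall r\, D(r,r))
Standardize variables apart so no two quantifiers bind the same name: r↦t.
  (\exists q\, \exists r\, (C(q) \land \neg C(r))) \land (\forall t\, D(t,t))
Finally move all quantifiers to the prefix:
  \exists q\, \exists r\, \forall t\, (C(q) \land \neg C(r) \land D(t,t))

\exists q\, \exists r\, \forall t\, (C(q) \land \neg C(r) \land D(t,t))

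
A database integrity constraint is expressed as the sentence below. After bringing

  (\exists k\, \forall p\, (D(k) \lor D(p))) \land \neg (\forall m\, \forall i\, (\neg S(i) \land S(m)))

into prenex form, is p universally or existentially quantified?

Drive negations inward (¬∀x A ≡ ∃x ¬A, ¬∃x A ≡ ∀x ¬A, De Morgan for ∧/∨):
  (\exists k\, \forall p\, (D(k) \lor D(p))) \land (\exists m\, \exists i\, (S(i) \lor \neg S(m)))
Extract every quantifier outward, since the variables are now distinct and don't occur free across branches:
  \exists k\, \forall p\, \exists m\, \exists i\, ((D(k) \lor D(p)) \land (S(i) \lor \neg S(m)))
The quantifier \forall p sits under an even number of negations, so it remains universal.

universal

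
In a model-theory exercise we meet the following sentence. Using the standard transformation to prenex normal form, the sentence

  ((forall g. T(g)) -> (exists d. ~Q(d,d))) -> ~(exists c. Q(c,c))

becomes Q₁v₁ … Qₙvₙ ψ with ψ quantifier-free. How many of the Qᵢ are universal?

3

Rewrite implications/biconditionals: A → B as ¬A ∨ B.
  ~(~(forall g. T(g)) | (exists d. ~Q(d,d))) | ~(exists c. Q(c,c))
Move each ¬ inward, flipping quantifiers it crosses:
  (forall g. T(g)) & (forall d. Q(d,d)) | (forall c. ~Q(c,c))
All bound variables are already distinct, so no renaming is needed.
Finally move all quantifiers to the prefix:
  forall g. forall d. forall c. (T(g) & Q(d,d) | ~Q(c,c))
The prefix is forall g forall d forall c: 3 universal, 0 existential.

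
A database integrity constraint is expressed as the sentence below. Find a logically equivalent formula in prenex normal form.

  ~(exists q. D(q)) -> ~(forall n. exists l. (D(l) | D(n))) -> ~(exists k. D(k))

exists q. forall n. exists l. forall k. (D(q) | D(l) | D(n) | ~D(k))

Eliminate → and ↔ using ¬ and ∨.
  ~~(exists q. D(q)) | ~~(forall n. exists l. (D(l) | D(n))) | ~(exists k. D(k))
Push ¬ through the quantifiers and connectives to reach negation normal form:
  (exists q. D(q)) | (forall n. exists l. (D(l) | D(n))) | (forall k. ~D(k))
All bound variables are already distinct, so no renaming is needed.
Extract every quantifier outward, since the variables are now distinct and don't occur free across branches:
  exists q. forall n. exists l. forall k. (D(q) | D(l) | D(n) | ~D(k))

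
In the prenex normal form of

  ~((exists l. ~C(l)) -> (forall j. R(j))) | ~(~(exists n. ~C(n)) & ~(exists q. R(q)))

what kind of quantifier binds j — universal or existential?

Eliminate → and ↔ using ¬ and ∨.
  ~(~(exists l. ~C(l)) | (forall j. R(j))) | ~(~(exists n. ~C(n)) & ~(exists q. R(q)))
Move each ¬ inward, flipping quantifiers it crosses:
  (exists l. ~C(l)) & (exists j. ~R(j)) | (exists n. ~C(n)) | (exists q. R(q))
All bound variables are already distinct, so no renaming is needed.
Pull the quantifiers to the front (each side's bound variable is not free in the other side):
  exists l. exists j. exists n. exists q. (~C(l) & ~R(j) | ~C(n) | R(q))
The quantifier forall j sits under an odd number of negations (counting the antecedent side of each →), so it flips to exists j.

existential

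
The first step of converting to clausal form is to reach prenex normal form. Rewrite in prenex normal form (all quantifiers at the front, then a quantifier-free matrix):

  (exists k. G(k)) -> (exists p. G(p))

First replace A → B with ¬A ∨ B.
  ~(exists k. G(k)) | (exists p. G(p))
Push ¬ through the quantifiers and connectives to reach negation normal form:
  (forall k. ~G(k)) | (exists p. G(p))
Pull the quantifiers to the front (each side's bound variable is not free in the other side):
  forall k. exists p. (~G(k) | G(p))

forall k. exists p. (~G(k) | G(p))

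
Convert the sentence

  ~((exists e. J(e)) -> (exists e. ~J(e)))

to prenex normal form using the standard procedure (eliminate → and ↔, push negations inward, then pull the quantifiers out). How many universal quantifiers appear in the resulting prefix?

Rewrite implications/biconditionals: A → B as ¬A ∨ B.
  ~(~(exists e. J(e)) | (exists e. ~J(e)))
Push ¬ through the quantifiers and connectives to reach negation normal form:
  (exists e. J(e)) & (forall e. J(e))
Rename bound variables to avoid capture: e↦y1.
  (exists e. J(e)) & (forall y1. J(y1))
Extract every quantifier outward, since the variables are now distinct and don't occur free across branches:
  exists e. forall y1. (J(e) & J(y1))
The prefix is exists e forall y1: 1 universal, 1 existential.

1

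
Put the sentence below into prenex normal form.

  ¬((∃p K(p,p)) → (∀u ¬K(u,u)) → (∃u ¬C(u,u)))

Eliminate → and ↔ using ¬ and ∨.
  ¬(¬(∃p K(p,p)) ∨ ¬(∀u ¬K(u,u)) ∨ (∃u ¬C(u,u)))
Push ¬ through the quantifiers and connectives to reach negation normal form:
  (∃p K(p,p)) ∧ (∀u ¬K(u,u)) ∧ (∀u C(u,u))
Rename bound variables to avoid capture: u↦y1.
  (∃p K(p,p)) ∧ (∀u ¬K(u,u)) ∧ (∀y1 C(y1,y1))
Extract every quantifier outward, since the variables are now distinct and don't occur free across branches:
  ∃p ∀u ∀y1 (K(p,p) ∧ ¬K(u,u) ∧ C(y1,y1))

∃p ∀u ∀y1 (K(p,p) ∧ ¬K(u,u) ∧ C(y1,y1))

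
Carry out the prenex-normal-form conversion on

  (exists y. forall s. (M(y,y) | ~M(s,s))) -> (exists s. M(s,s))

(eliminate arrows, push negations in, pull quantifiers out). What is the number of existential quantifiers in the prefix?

2

First replace A → B with ¬A ∨ B.
  ~(exists y. forall s. (M(y,y) | ~M(s,s))) | (exists s. M(s,s))
Move each ¬ inward, flipping quantifiers it crosses:
  (forall y. exists s. (~M(y,y) & M(s,s))) | (exists s. M(s,s))
Standardize variables apart so no two quantifiers bind the same name: s↦q.
  (forall y. exists s. (~M(y,y) & M(s,s))) | (exists q. M(q,q))
Finally move all quantifiers to the prefix:
  forall y. exists s. exists q. (~M(y,y) & M(s,s) | M(q,q))
The prefix is forall y exists s exists q: 1 universal, 2 existential.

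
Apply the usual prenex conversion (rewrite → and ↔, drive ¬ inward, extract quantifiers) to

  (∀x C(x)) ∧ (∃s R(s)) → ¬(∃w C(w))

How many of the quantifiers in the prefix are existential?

1

First replace A → B with ¬A ∨ B.
  ¬((∀x C(x)) ∧ (∃s R(s))) ∨ ¬(∃w C(w))
Drive negations inward (¬∀x A ≡ ∃x ¬A, ¬∃x A ≡ ∀x ¬A, De Morgan for ∧/∨):
  (∃x ¬C(x)) ∨ (∀s ¬R(s)) ∨ (∀w ¬C(w))
Finally move all quantifiers to the prefix:
  ∃x ∀s ∀w (¬C(x) ∨ ¬R(s) ∨ ¬C(w))
The prefix is ∃x ∀s ∀w: 2 universal, 1 existential.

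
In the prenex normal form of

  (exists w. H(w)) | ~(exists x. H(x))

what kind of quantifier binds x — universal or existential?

universal

Move each ¬ inward, flipping quantifiers it crosses:
  (exists w. H(w)) | (forall x. ~H(x))
Finally move all quantifiers to the prefix:
  exists w. forall x. (H(w) | ~H(x))
The quantifier exists x sits under an odd number of negations, so it flips to forall x.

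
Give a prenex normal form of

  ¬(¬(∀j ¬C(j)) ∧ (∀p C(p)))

Drive negations inward (¬∀x A ≡ ∃x ¬A, ¬∃x A ≡ ∀x ¬A, De Morgan for ∧/∨):
  (∀j ¬C(j)) ∨ (∃p ¬C(p))
Pull the quantifiers to the front (each side's bound variable is not free in the other side):
  ∀j ∃p (¬C(j) ∨ ¬C(p))

∀j ∃p (¬C(j) ∨ ¬C(p))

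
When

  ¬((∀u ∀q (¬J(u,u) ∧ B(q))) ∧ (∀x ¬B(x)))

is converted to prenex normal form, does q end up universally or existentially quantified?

existential

Push ¬ through the quantifiers and connectives to reach negation normal form:
  (∃u ∃q (J(u,u) ∨ ¬B(q))) ∨ (∃x B(x))
All bound variables are already distinct, so no renaming is needed.
Finally move all quantifiers to the prefix:
  ∃u ∃q ∃x (J(u,u) ∨ ¬B(q) ∨ B(x))
The quantifier ∀q sits under an odd number of negations, so it flips to ∃q.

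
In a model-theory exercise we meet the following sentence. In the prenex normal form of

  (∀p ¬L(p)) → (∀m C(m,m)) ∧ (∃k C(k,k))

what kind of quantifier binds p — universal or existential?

existential

First replace A → B with ¬A ∨ B.
  ¬(∀p ¬L(p)) ∨ (∀m C(m,m)) ∧ (∃k C(k,k))
Drive negations inward (¬∀x A ≡ ∃x ¬A, ¬∃x A ≡ ∀x ¬A, De Morgan for ∧/∨):
  (∃p L(p)) ∨ (∀m C(m,m)) ∧ (∃k C(k,k))
Pull the quantifiers to the front (each side's bound variable is not free in the other side):
  ∃p ∀m ∃k (L(p) ∨ C(m,m) ∧ C(k,k))
The quantifier ∀p sits under an odd number of negations (counting the antecedent side of each →), so it flips to ∃p.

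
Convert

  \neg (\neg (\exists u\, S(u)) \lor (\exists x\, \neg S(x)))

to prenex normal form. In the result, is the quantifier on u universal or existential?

Drive negations inward (¬∀x A ≡ ∃x ¬A, ¬∃x A ≡ ∀x ¬A, De Morgan for ∧/∨):
  (\exists u\, S(u)) \land (\forall x\, S(x))
Finally move all quantifiers to the prefix:
  \exists u\, \forall x\, (S(u) \land S(x))
The quantifier \exists u sits under an even number of negations, so it remains existential.

existential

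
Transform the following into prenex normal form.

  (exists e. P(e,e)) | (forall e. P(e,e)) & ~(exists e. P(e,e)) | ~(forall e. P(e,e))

Drive negations inward (¬∀x A ≡ ∃x ¬A, ¬∃x A ≡ ∀x ¬A, De Morgan for ∧/∨):
  (exists e. P(e,e)) | (forall e. P(e,e)) & (forall e. ~P(e,e)) | (exists e. ~P(e,e))
Give each quantifier a distinct variable: e↦r, e↦t, e↦q.
  (exists e. P(e,e)) | (forall r. P(r,r)) & (forall t. ~P(t,t)) | (exists q. ~P(q,q))
Pull the quantifiers to the front (each side's bound variable is not free in the other side):
  exists e. forall r. forall t. exists q. (P(e,e) | P(r,r) & ~P(t,t) | ~P(q,q))

exists e. forall r. forall t. exists q. (P(e,e) | P(r,r) & ~P(t,t) | ~P(q,q))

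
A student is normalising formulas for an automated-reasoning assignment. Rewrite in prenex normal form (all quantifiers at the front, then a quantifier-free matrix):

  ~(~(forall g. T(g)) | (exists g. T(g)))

Move each ¬ inward, flipping quantifiers it crosses:
  (forall g. T(g)) & (forall g. ~T(g))
Rename bound variables to avoid capture: g↦q.
  (forall g. T(g)) & (forall q. ~T(q))
Pull the quantifiers to the front (each side's bound variable is not free in the other side):
  forall g. forall q. (T(g) & ~T(q))

forall g. forall q. (T(g) & ~T(q))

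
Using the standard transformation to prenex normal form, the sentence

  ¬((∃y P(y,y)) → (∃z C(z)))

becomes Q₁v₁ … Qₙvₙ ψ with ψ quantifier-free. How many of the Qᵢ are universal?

1

First replace A → B with ¬A ∨ B.
  ¬(¬(∃y P(y,y)) ∨ (∃z C(z)))
Move each ¬ inward, flipping quantifiers it crosses:
  (∃y P(y,y)) ∧ (∀z ¬C(z))
All bound variables are already distinct, so no renaming is needed.
Pull the quantifiers to the front (each side's bound variable is not free in the other side):
  ∃y ∀z (P(y,y) ∧ ¬C(z))
The prefix is ∃y ∀z: 1 universal, 1 existential.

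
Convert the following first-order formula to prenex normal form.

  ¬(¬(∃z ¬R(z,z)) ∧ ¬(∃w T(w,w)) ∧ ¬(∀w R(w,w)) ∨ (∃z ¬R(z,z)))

∃z ∃w ∀v1 ∀z1 ((¬R(z,z) ∨ T(w,w) ∨ R(v1,v1)) ∧ R(z1,z1))

Push ¬ through the quantifiers and connectives to reach negation normal form:
  ((∃z ¬R(z,z)) ∨ (∃w T(w,w)) ∨ (∀w R(w,w))) ∧ (∀z R(z,z))
Standardize variables apart so no two quantifiers bind the same name: w↦v1, z↦z1.
  ((∃z ¬R(z,z)) ∨ (∃w T(w,w)) ∨ (∀v1 R(v1,v1))) ∧ (∀z1 R(z1,z1))
Extract every quantifier outward, since the variables are now distinct and don't occur free across branches:
  ∃z ∃w ∀v1 ∀z1 ((¬R(z,z) ∨ T(w,w) ∨ R(v1,v1)) ∧ R(z1,z1))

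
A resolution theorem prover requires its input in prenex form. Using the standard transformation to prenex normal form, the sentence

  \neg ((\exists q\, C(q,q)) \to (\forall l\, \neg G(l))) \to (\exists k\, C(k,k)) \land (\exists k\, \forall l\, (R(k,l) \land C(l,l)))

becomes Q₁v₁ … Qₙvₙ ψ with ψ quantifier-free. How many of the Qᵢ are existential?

First replace A → B with ¬A ∨ B.
  \neg \neg (\neg (\exists q\, C(q,q)) \lor (\forall l\, \neg G(l))) \lor (\exists k\, C(k,k)) \land (\exists k\, \forall l\, (R(k,l) \land C(l,l)))
Drive negations inward (¬∀x A ≡ ∃x ¬A, ¬∃x A ≡ ∀x ¬A, De Morgan for ∧/∨):
  (\forall q\, \neg C(q,q)) \lor (\forall l\, \neg G(l)) \lor (\exists k\, C(k,k)) \land (\exists k\, \forall l\, (R(k,l) \land C(l,l)))
Give each quantifier a distinct variable: k↦t, l↦s.
  (\forall q\, \neg C(q,q)) \lor (\forall l\, \neg G(l)) \lor (\exists k\, C(k,k)) \land (\exists t\, \forall s\, (R(t,s) \land C(s,s)))
Extract every quantifier outward, since the variables are now distinct and don't occur free across branches:
  \forall q\, \forall l\, \exists k\, \exists t\, \forall s\, (\neg C(q,q) \lor \neg G(l) \lor C(k,k) \land R(t,s) \land C(s,s))
The prefix is \forall q \forall l \exists k \exists t \forall s: 3 universal, 2 existential.

2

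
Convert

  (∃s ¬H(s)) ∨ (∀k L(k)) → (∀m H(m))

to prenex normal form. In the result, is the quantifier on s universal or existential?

universal

Eliminate → and ↔ using ¬ and ∨.
  ¬((∃s ¬H(s)) ∨ (∀k L(k))) ∨ (∀m H(m))
Drive negations inward (¬∀x A ≡ ∃x ¬A, ¬∃x A ≡ ∀x ¬A, De Morgan for ∧/∨):
  (∀s H(s)) ∧ (∃k ¬L(k)) ∨ (∀m H(m))
All bound variables are already distinct, so no renaming is needed.
Extract every quantifier outward, since the variables are now distinct and don't occur free across branches:
  ∀s ∃k ∀m (H(s) ∧ ¬L(k) ∨ H(m))
The quantifier ∃s sits under an odd number of negations (counting the antecedent side of each →), so it flips to ∀s.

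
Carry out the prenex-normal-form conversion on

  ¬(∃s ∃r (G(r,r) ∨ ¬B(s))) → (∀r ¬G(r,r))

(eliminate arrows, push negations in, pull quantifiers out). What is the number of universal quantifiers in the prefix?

1

First replace A → B with ¬A ∨ B.
  ¬¬(∃s ∃r (G(r,r) ∨ ¬B(s))) ∨ (∀r ¬G(r,r))
Drive negations inward (¬∀x A ≡ ∃x ¬A, ¬∃x A ≡ ∀x ¬A, De Morgan for ∧/∨):
  (∃s ∃r (G(r,r) ∨ ¬B(s))) ∨ (∀r ¬G(r,r))
Give each quantifier a distinct variable: r↦w1.
  (∃s ∃r (G(r,r) ∨ ¬B(s))) ∨ (∀w1 ¬G(w1,w1))
Pull the quantifiers to the front (each side's bound variable is not free in the other side):
  ∃s ∃r ∀w1 (G(r,r) ∨ ¬B(s) ∨ ¬G(w1,w1))
The prefix is ∃s ∃r ∀w1: 1 universal, 2 existential.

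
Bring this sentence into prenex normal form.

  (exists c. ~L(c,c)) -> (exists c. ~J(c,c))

Eliminate → and ↔ using ¬ and ∨.
  ~(exists c. ~L(c,c)) | (exists c. ~J(c,c))
Move each ¬ inward, flipping quantifiers it crosses:
  (forall c. L(c,c)) | (exists c. ~J(c,c))
Standardize variables apart so no two quantifiers bind the same name: c↦q.
  (forall c. L(c,c)) | (exists q. ~J(q,q))
Extract every quantifier outward, since the variables are now distinct and don't occur free across branches:
  forall c. exists q. (L(c,c) | ~J(q,q))

forall c. exists q. (L(c,c) | ~J(q,q))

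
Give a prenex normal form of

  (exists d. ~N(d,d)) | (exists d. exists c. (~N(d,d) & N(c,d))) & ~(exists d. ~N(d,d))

exists d. exists z. exists c. forall t. (~N(d,d) | ~N(z,z) & N(c,z) & N(t,t))

Push ¬ through the quantifiers and connectives to reach negation normal form:
  (exists d. ~N(d,d)) | (exists d. exists c. (~N(d,d) & N(c,d))) & (forall d. N(d,d))
Give each quantifier a distinct variable: d↦z, d↦t.
  (exists d. ~N(d,d)) | (exists z. exists c. (~N(z,z) & N(c,z))) & (forall t. N(t,t))
Finally move all quantifiers to the prefix:
  exists d. exists z. exists c. forall t. (~N(d,d) | ~N(z,z) & N(c,z) & N(t,t))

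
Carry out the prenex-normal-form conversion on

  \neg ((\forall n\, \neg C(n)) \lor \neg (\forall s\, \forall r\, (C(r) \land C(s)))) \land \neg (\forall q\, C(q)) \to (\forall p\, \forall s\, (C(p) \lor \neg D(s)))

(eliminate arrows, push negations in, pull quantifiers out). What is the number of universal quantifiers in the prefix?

First replace A → B with ¬A ∨ B.
  \neg (\neg ((\forall n\, \neg C(n)) \lor \neg (\forall s\, \forall r\, (C(r) \land C(s)))) \land \neg (\forall q\, C(q))) \lor (\forall p\, \forall s\, (C(p) \lor \neg D(s)))
Move each ¬ inward, flipping quantifiers it crosses:
  (\forall n\, \neg C(n)) \lor (\exists s\, \exists r\, (\neg C(r) \lor \neg C(s))) \lor (\forall q\, C(q)) \lor (\forall p\, \forall s\, (C(p) \lor \neg D(s)))
Rename bound variables to avoid capture: s↦u1.
  (\forall n\, \neg C(n)) \lor (\exists s\, \exists r\, (\neg C(r) \lor \neg C(s))) \lor (\forall q\, C(q)) \lor (\forall p\, \forall u1\, (C(p) \lor \neg D(u1)))
Pull the quantifiers to the front (each side's bound variable is not free in the other side):
  \forall n\, \exists s\, \exists r\, \forall q\, \forall p\, \forall u1\, (\neg C(n) \lor \neg C(r) \lor \neg C(s) \lor C(q) \lor C(p) \lor \neg D(u1))
The prefix is \forall n \exists s \exists r \forall q \forall p \forall u1: 4 universal, 2 existential.

4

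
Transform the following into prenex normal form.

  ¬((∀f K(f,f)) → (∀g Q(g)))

∀f ∃g (K(f,f) ∧ ¬Q(g))

Eliminate → and ↔ using ¬ and ∨.
  ¬(¬(∀f K(f,f)) ∨ (∀g Q(g)))
Push ¬ through the quantifiers and connectives to reach negation normal form:
  (∀f K(f,f)) ∧ (∃g ¬Q(g))
Finally move all quantifiers to the prefix:
  ∀f ∃g (K(f,f) ∧ ¬Q(g))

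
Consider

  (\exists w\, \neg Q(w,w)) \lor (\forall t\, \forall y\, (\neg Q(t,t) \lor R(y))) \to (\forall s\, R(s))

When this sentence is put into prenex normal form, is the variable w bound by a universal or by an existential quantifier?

universal

Rewrite implications/biconditionals: A → B as ¬A ∨ B.
  \neg ((\exists w\, \neg Q(w,w)) \lor (\forall t\, \forall y\, (\neg Q(t,t) \lor R(y)))) \lor (\forall s\, R(s))
Push ¬ through the quantifiers and connectives to reach negation normal form:
  (\forall w\, Q(w,w)) \land (\exists t\, \exists y\, (Q(t,t) \land \neg R(y))) \lor (\forall s\, R(s))
All bound variables are already distinct, so no renaming is needed.
Finally move all quantifiers to the prefix:
  \forall w\, \exists t\, \exists y\, \forall s\, (Q(w,w) \land Q(t,t) \land \neg R(y) \lor R(s))
The quantifier \exists w sits under an odd number of negations (counting the antecedent side of each →), so it flips to \forall w.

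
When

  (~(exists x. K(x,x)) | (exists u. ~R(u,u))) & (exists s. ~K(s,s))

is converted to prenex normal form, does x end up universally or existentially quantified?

universal

Move each ¬ inward, flipping quantifiers it crosses:
  ((forall x. ~K(x,x)) | (exists u. ~R(u,u))) & (exists s. ~K(s,s))
All bound variables are already distinct, so no renaming is needed.
Finally move all quantifiers to the prefix:
  forall x. exists u. exists s. ((~K(x,x) | ~R(u,u)) & ~K(s,s))
The quantifier exists x sits under an odd number of negations, so it flips to forall x.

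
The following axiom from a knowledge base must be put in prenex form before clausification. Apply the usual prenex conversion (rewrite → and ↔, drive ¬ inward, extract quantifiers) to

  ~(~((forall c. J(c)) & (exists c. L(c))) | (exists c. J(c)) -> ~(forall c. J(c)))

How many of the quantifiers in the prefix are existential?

Rewrite implications/biconditionals: A → B as ¬A ∨ B.
  ~(~(~((forall c. J(c)) & (exists c. L(c))) | (exists c. J(c))) | ~(forall c. J(c)))
Push ¬ through the quantifiers and connectives to reach negation normal form:
  ((exists c. ~J(c)) | (forall c. ~L(c)) | (exists c. J(c))) & (forall c. J(c))
Rename bound variables to avoid capture: c↦r, c↦u, c↦u1.
  ((exists c. ~J(c)) | (forall r. ~L(r)) | (exists u. J(u))) & (forall u1. J(u1))
Pull the quantifiers to the front (each side's bound variable is not free in the other side):
  exists c. forall r. exists u. forall u1. ((~J(c) | ~L(r) | J(u)) & J(u1))
The prefix is exists c forall r exists u forall u1: 2 universal, 2 existential.

2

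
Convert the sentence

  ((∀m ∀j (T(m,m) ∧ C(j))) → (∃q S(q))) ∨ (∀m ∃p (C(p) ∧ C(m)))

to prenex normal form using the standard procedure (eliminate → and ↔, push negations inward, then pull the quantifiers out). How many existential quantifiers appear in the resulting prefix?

4

Eliminate → and ↔ using ¬ and ∨.
  ¬(∀m ∀j (T(m,m) ∧ C(j))) ∨ (∃q S(q)) ∨ (∀m ∃p (C(p) ∧ C(m)))
Push ¬ through the quantifiers and connectives to reach negation normal form:
  (∃m ∃j (¬T(m,m) ∨ ¬C(j))) ∨ (∃q S(q)) ∨ (∀m ∃p (C(p) ∧ C(m)))
Standardize variables apart so no two quantifiers bind the same name: m↦v.
  (∃m ∃j (¬T(m,m) ∨ ¬C(j))) ∨ (∃q S(q)) ∨ (∀v ∃p (C(p) ∧ C(v)))
Finally move all quantifiers to the prefix:
  ∃m ∃j ∃q ∀v ∃p (¬T(m,m) ∨ ¬C(j) ∨ S(q) ∨ C(p) ∧ C(v))
The prefix is ∃m ∃j ∃q ∀v ∃p: 1 universal, 4 existential.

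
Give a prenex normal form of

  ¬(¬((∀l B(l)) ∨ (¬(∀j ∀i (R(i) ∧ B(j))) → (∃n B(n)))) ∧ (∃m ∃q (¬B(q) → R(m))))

Rewrite implications/biconditionals: A → B as ¬A ∨ B.
  ¬(¬((∀l B(l)) ∨ ¬¬(∀j ∀i (R(i) ∧ B(j))) ∨ (∃n B(n))) ∧ (∃m ∃q (¬¬B(q) ∨ R(m))))
Drive negations inward (¬∀x A ≡ ∃x ¬A, ¬∃x A ≡ ∀x ¬A, De Morgan for ∧/∨):
  (∀l B(l)) ∨ (∀j ∀i (R(i) ∧ B(j))) ∨ (∃n B(n)) ∨ (∀m ∀q (¬B(q) ∧ ¬R(m)))
All bound variables are already distinct, so no renaming is needed.
Pull the quantifiers to the front (each side's bound variable is not free in the other side):
  ∀l ∀j ∀i ∃n ∀m ∀q (B(l) ∨ R(i) ∧ B(j) ∨ B(n) ∨ ¬B(q) ∧ ¬R(m))

∀l ∀j ∀i ∃n ∀m ∀q (B(l) ∨ R(i) ∧ B(j) ∨ B(n) ∨ ¬B(q) ∧ ¬R(m))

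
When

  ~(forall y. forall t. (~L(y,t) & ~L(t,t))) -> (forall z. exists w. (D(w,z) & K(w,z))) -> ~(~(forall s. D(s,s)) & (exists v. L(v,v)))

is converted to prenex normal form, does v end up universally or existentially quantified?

universal

Eliminate → and ↔ using ¬ and ∨.
  ~~(forall y. forall t. (~L(y,t) & ~L(t,t))) | ~(forall z. exists w. (D(w,z) & K(w,z))) | ~(~(forall s. D(s,s)) & (exists v. L(v,v)))
Drive negations inward (¬∀x A ≡ ∃x ¬A, ¬∃x A ≡ ∀x ¬A, De Morgan for ∧/∨):
  (forall y. forall t. (~L(y,t) & ~L(t,t))) | (exists z. forall w. (~D(w,z) | ~K(w,z))) | (forall s. D(s,s)) | (forall v. ~L(v,v))
Finally move all quantifiers to the prefix:
  forall y. forall t. exists z. forall w. forall s. forall v. (~L(y,t) & ~L(t,t) | ~D(w,z) | ~K(w,z) | D(s,s) | ~L(v,v))
The quantifier exists v sits under an odd number of negations (counting the antecedent side of each →), so it flips to forall v.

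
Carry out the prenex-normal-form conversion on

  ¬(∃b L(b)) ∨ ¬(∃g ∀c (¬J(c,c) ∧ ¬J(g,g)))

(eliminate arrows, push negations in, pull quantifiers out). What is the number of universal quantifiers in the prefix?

2

Move each ¬ inward, flipping quantifiers it crosses:
  (∀b ¬L(b)) ∨ (∀g ∃c (J(c,c) ∨ J(g,g)))
All bound variables are already distinct, so no renaming is needed.
Pull the quantifiers to the front (each side's bound variable is not free in the other side):
  ∀b ∀g ∃c (¬L(b) ∨ J(c,c) ∨ J(g,g))
The prefix is ∀b ∀g ∃c: 2 universal, 1 existential.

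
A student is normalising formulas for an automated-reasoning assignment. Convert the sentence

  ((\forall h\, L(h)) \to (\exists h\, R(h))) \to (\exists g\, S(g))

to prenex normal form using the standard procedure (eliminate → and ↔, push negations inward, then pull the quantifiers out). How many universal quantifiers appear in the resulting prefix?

Eliminate → and ↔ using ¬ and ∨.
  \neg (\neg (\forall h\, L(h)) \lor (\exists h\, R(h))) \lor (\exists g\, S(g))
Push ¬ through the quantifiers and connectives to reach negation normal form:
  (\forall h\, L(h)) \land (\forall h\, \neg R(h)) \lor (\exists g\, S(g))
Rename bound variables to avoid capture: h↦z1.
  (\forall h\, L(h)) \land (\forall z1\, \neg R(z1)) \lor (\exists g\, S(g))
Extract every quantifier outward, since the variables are now distinct and don't occur free across branches:
  \forall h\, \forall z1\, \exists g\, (L(h) \land \neg R(z1) \lor S(g))
The prefix is \forall h \forall z1 \exists g: 2 universal, 1 existential.

2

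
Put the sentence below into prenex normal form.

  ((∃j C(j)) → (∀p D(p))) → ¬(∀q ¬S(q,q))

∃j ∃p ∃q (C(j) ∧ ¬D(p) ∨ S(q,q))

First replace A → B with ¬A ∨ B.
  ¬(¬(∃j C(j)) ∨ (∀p D(p))) ∨ ¬(∀q ¬S(q,q))
Push ¬ through the quantifiers and connectives to reach negation normal form:
  (∃j C(j)) ∧ (∃p ¬D(p)) ∨ (∃q S(q,q))
All bound variables are already distinct, so no renaming is needed.
Pull the quantifiers to the front (each side's bound variable is not free in the other side):
  ∃j ∃p ∃q (C(j) ∧ ¬D(p) ∨ S(q,q))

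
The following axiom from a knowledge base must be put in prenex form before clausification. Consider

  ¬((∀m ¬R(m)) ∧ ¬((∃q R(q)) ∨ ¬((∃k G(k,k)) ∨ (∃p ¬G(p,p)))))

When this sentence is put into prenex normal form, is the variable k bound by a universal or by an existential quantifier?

universal

Drive negations inward (¬∀x A ≡ ∃x ¬A, ¬∃x A ≡ ∀x ¬A, De Morgan for ∧/∨):
  (∃m R(m)) ∨ (∃q R(q)) ∨ (∀k ¬G(k,k)) ∧ (∀p G(p,p))
All bound variables are already distinct, so no renaming is needed.
Extract every quantifier outward, since the variables are now distinct and don't occur free across branches:
  ∃m ∃q ∀k ∀p (R(m) ∨ R(q) ∨ ¬G(k,k) ∧ G(p,p))
The quantifier ∃k sits under an odd number of negations, so it flips to ∀k.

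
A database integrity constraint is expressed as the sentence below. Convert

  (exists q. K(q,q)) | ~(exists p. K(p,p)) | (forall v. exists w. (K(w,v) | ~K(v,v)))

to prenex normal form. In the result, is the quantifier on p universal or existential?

Push ¬ through the quantifiers and connectives to reach negation normal form:
  (exists q. K(q,q)) | (forall p. ~K(p,p)) | (forall v. exists w. (K(w,v) | ~K(v,v)))
Finally move all quantifiers to the prefix:
  exists q. forall p. forall v. exists w. (K(q,q) | ~K(p,p) | K(w,v) | ~K(v,v))
The quantifier exists p sits under an odd number of negations, so it flips to forall p.

universal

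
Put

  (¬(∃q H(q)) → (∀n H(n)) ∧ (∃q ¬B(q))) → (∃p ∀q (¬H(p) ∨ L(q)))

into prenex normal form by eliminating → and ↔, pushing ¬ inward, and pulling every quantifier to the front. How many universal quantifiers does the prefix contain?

3

Rewrite implications/biconditionals: A → B as ¬A ∨ B.
  ¬(¬¬(∃q H(q)) ∨ (∀n H(n)) ∧ (∃q ¬B(q))) ∨ (∃p ∀q (¬H(p) ∨ L(q)))
Drive negations inward (¬∀x A ≡ ∃x ¬A, ¬∃x A ≡ ∀x ¬A, De Morgan for ∧/∨):
  (∀q ¬H(q)) ∧ ((∃n ¬H(n)) ∨ (∀q B(q))) ∨ (∃p ∀q (¬H(p) ∨ L(q)))
Rename bound variables to avoid capture: q↦z, q↦z1.
  (∀q ¬H(q)) ∧ ((∃n ¬H(n)) ∨ (∀z B(z))) ∨ (∃p ∀z1 (¬H(p) ∨ L(z1)))
Pull the quantifiers to the front (each side's bound variable is not free in the other side):
  ∀q ∃n ∀z ∃p ∀z1 (¬H(q) ∧ (¬H(n) ∨ B(z)) ∨ ¬H(p) ∨ L(z1))
The prefix is ∀q ∃n ∀z ∃p ∀z1: 3 universal, 2 existential.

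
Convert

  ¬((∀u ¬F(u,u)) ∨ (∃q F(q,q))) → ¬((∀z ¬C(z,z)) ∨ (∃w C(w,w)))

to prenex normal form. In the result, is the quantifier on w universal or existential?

universal

First replace A → B with ¬A ∨ B.
  ¬¬((∀u ¬F(u,u)) ∨ (∃q F(q,q))) ∨ ¬((∀z ¬C(z,z)) ∨ (∃w C(w,w)))
Move each ¬ inward, flipping quantifiers it crosses:
  (∀u ¬F(u,u)) ∨ (∃q F(q,q)) ∨ (∃z C(z,z)) ∧ (∀w ¬C(w,w))
All bound variables are already distinct, so no renaming is needed.
Extract every quantifier outward, since the variables are now distinct and don't occur free across branches:
  ∀u ∃q ∃z ∀w (¬F(u,u) ∨ F(q,q) ∨ C(z,z) ∧ ¬C(w,w))
The quantifier ∃w sits under an odd number of negations (counting the antecedent side of each →), so it flips to ∀w.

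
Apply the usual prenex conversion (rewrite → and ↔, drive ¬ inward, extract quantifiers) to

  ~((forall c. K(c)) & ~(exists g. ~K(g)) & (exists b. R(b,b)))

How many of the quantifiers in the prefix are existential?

Push ¬ through the quantifiers and connectives to reach negation normal form:
  (exists c. ~K(c)) | (exists g. ~K(g)) | (forall b. ~R(b,b))
All bound variables are already distinct, so no renaming is needed.
Finally move all quantifiers to the prefix:
  exists c. exists g. forall b. (~K(c) | ~K(g) | ~R(b,b))
The prefix is exists c exists g forall b: 1 universal, 2 existential.

2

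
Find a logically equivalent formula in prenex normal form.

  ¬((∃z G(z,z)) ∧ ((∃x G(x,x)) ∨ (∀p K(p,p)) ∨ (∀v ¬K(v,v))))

∀z ∀x ∃p ∃v (¬G(z,z) ∨ ¬G(x,x) ∧ ¬K(p,p) ∧ K(v,v))

Push ¬ through the quantifiers and connectives to reach negation normal form:
  (∀z ¬G(z,z)) ∨ (∀x ¬G(x,x)) ∧ (∃p ¬K(p,p)) ∧ (∃v K(v,v))
All bound variables are already distinct, so no renaming is needed.
Extract every quantifier outward, since the variables are now distinct and don't occur free across branches:
  ∀z ∀x ∃p ∃v (¬G(z,z) ∨ ¬G(x,x) ∧ ¬K(p,p) ∧ K(v,v))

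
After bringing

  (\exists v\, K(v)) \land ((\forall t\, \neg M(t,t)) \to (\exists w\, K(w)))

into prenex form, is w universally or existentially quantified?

existential

First replace A → B with ¬A ∨ B.
  (\exists v\, K(v)) \land (\neg (\forall t\, \neg M(t,t)) \lor (\exists w\, K(w)))
Drive negations inward (¬∀x A ≡ ∃x ¬A, ¬∃x A ≡ ∀x ¬A, De Morgan for ∧/∨):
  (\exists v\, K(v)) \land ((\exists t\, M(t,t)) \lor (\exists w\, K(w)))
All bound variables are already distinct, so no renaming is needed.
Pull the quantifiers to the front (each side's bound variable is not free in the other side):
  \exists v\, \exists t\, \exists w\, (K(v) \land (M(t,t) \lor K(w)))
The quantifier \exists w sits under an even number of negations (counting the antecedent side of each →), so it remains existential.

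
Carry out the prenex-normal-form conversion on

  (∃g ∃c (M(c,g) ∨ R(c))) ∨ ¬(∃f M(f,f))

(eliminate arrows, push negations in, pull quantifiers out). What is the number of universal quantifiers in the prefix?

1

Drive negations inward (¬∀x A ≡ ∃x ¬A, ¬∃x A ≡ ∀x ¬A, De Morgan for ∧/∨):
  (∃g ∃c (M(c,g) ∨ R(c))) ∨ (∀f ¬M(f,f))
Finally move all quantifiers to the prefix:
  ∃g ∃c ∀f (M(c,g) ∨ R(c) ∨ ¬M(f,f))
The prefix is ∃g ∃c ∀f: 1 universal, 2 existential.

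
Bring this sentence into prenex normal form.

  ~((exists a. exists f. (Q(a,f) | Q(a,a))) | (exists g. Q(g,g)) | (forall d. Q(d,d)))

forall a. forall f. forall g. exists d. (~Q(a,f) & ~Q(a,a) & ~Q(g,g) & ~Q(d,d))

Move each ¬ inward, flipping quantifiers it crosses:
  (forall a. forall f. (~Q(a,f) & ~Q(a,a))) & (forall g. ~Q(g,g)) & (exists d. ~Q(d,d))
All bound variables are already distinct, so no renaming is needed.
Finally move all quantifiers to the prefix:
  forall a. forall f. forall g. exists d. (~Q(a,f) & ~Q(a,a) & ~Q(g,g) & ~Q(d,d))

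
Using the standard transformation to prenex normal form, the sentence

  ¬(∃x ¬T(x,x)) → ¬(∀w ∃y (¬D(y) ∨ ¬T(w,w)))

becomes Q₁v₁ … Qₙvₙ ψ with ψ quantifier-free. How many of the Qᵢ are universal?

Rewrite implications/biconditionals: A → B as ¬A ∨ B.
  ¬¬(∃x ¬T(x,x)) ∨ ¬(∀w ∃y (¬D(y) ∨ ¬T(w,w)))
Push ¬ through the quantifiers and connectives to reach negation normal form:
  (∃x ¬T(x,x)) ∨ (∃w ∀y (D(y) ∧ T(w,w)))
Pull the quantifiers to the front (each side's bound variable is not free in the other side):
  ∃x ∃w ∀y (¬T(x,x) ∨ D(y) ∧ T(w,w))
The prefix is ∃x ∃w ∀y: 1 universal, 2 existential.

1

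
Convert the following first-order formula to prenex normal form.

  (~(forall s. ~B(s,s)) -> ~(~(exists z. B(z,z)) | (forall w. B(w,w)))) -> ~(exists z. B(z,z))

exists s. forall z. forall w. forall c. (B(s,s) & (~B(z,z) | B(w,w)) | ~B(c,c))

Eliminate → and ↔ using ¬ and ∨.
  ~(~~(forall s. ~B(s,s)) | ~(~(exists z. B(z,z)) | (forall w. B(w,w)))) | ~(exists z. B(z,z))
Move each ¬ inward, flipping quantifiers it crosses:
  (exists s. B(s,s)) & ((forall z. ~B(z,z)) | (forall w. B(w,w))) | (forall z. ~B(z,z))
Standardize variables apart so no two quantifiers bind the same name: z↦c.
  (exists s. B(s,s)) & ((forall z. ~B(z,z)) | (forall w. B(w,w))) | (forall c. ~B(c,c))
Finally move all quantifiers to the prefix:
  exists s. forall z. forall w. forall c. (B(s,s) & (~B(z,z) | B(w,w)) | ~B(c,c))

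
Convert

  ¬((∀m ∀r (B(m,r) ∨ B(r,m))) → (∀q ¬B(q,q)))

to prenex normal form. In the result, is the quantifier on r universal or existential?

universal

Rewrite implications/biconditionals: A → B as ¬A ∨ B.
  ¬(¬(∀m ∀r (B(m,r) ∨ B(r,m))) ∨ (∀q ¬B(q,q)))
Push ¬ through the quantifiers and connectives to reach negation normal form:
  (∀m ∀r (B(m,r) ∨ B(r,m))) ∧ (∃q B(q,q))
All bound variables are already distinct, so no renaming is needed.
Pull the quantifiers to the front (each side's bound variable is not free in the other side):
  ∀m ∀r ∃q ((B(m,r) ∨ B(r,m)) ∧ B(q,q))
The quantifier ∀r sits under an even number of negations (counting the antecedent side of each →), so it remains universal.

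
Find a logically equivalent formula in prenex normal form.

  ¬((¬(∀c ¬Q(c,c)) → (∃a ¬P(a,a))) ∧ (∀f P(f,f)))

∃c ∀a ∃f (Q(c,c) ∧ P(a,a) ∨ ¬P(f,f))

First replace A → B with ¬A ∨ B.
  ¬((¬¬(∀c ¬Q(c,c)) ∨ (∃a ¬P(a,a))) ∧ (∀f P(f,f)))
Drive negations inward (¬∀x A ≡ ∃x ¬A, ¬∃x A ≡ ∀x ¬A, De Morgan for ∧/∨):
  (∃c Q(c,c)) ∧ (∀a P(a,a)) ∨ (∃f ¬P(f,f))
All bound variables are already distinct, so no renaming is needed.
Finally move all quantifiers to the prefix:
  ∃c ∀a ∃f (Q(c,c) ∧ P(a,a) ∨ ¬P(f,f))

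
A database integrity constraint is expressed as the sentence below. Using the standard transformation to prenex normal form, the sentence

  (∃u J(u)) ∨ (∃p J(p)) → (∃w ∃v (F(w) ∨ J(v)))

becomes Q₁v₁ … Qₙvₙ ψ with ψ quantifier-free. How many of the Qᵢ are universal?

Eliminate → and ↔ using ¬ and ∨.
  ¬((∃u J(u)) ∨ (∃p J(p))) ∨ (∃w ∃v (F(w) ∨ J(v)))
Move each ¬ inward, flipping quantifiers it crosses:
  (∀u ¬J(u)) ∧ (∀p ¬J(p)) ∨ (∃w ∃v (F(w) ∨ J(v)))
All bound variables are already distinct, so no renaming is needed.
Extract every quantifier outward, since the variables are now distinct and don't occur free across branches:
  ∀u ∀p ∃w ∃v (¬J(u) ∧ ¬J(p) ∨ F(w) ∨ J(v))
The prefix is ∀u ∀p ∃w ∃v: 2 universal, 2 existential.

2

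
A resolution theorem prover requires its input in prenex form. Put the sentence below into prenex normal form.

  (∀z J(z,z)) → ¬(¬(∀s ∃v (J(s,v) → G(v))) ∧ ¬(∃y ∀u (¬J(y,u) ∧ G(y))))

Rewrite implications/biconditionals: A → B as ¬A ∨ B.
  ¬(∀z J(z,z)) ∨ ¬(¬(∀s ∃v (¬J(s,v) ∨ G(v))) ∧ ¬(∃y ∀u (¬J(y,u) ∧ G(y))))
Drive negations inward (¬∀x A ≡ ∃x ¬A, ¬∃x A ≡ ∀x ¬A, De Morgan for ∧/∨):
  (∃z ¬J(z,z)) ∨ (∀s ∃v (¬J(s,v) ∨ G(v))) ∨ (∃y ∀u (¬J(y,u) ∧ G(y)))
All bound variables are already distinct, so no renaming is needed.
Finally move all quantifiers to the prefix:
  ∃z ∀s ∃v ∃y ∀u (¬J(z,z) ∨ ¬J(s,v) ∨ G(v) ∨ ¬J(y,u) ∧ G(y))

∃z ∀s ∃v ∃y ∀u (¬J(z,z) ∨ ¬J(s,v) ∨ G(v) ∨ ¬J(y,u) ∧ G(y))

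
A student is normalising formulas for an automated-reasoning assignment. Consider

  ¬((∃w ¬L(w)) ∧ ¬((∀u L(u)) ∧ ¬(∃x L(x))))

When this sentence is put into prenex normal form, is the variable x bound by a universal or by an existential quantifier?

universal

Drive negations inward (¬∀x A ≡ ∃x ¬A, ¬∃x A ≡ ∀x ¬A, De Morgan for ∧/∨):
  (∀w L(w)) ∨ (∀u L(u)) ∧ (∀x ¬L(x))
Pull the quantifiers to the front (each side's bound variable is not free in the other side):
  ∀w ∀u ∀x (L(w) ∨ L(u) ∧ ¬L(x))
The quantifier ∃x sits under an odd number of negations, so it flips to ∀x.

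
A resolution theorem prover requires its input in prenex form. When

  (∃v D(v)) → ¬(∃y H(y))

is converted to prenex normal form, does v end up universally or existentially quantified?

First replace A → B with ¬A ∨ B.
  ¬(∃v D(v)) ∨ ¬(∃y H(y))
Push ¬ through the quantifiers and connectives to reach negation normal form:
  (∀v ¬D(v)) ∨ (∀y ¬H(y))
Pull the quantifiers to the front (each side's bound variable is not free in the other side):
  ∀v ∀y (¬D(v) ∨ ¬H(y))
The quantifier ∃v sits under an odd number of negations (counting the antecedent side of each →), so it flips to ∀v.

universal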